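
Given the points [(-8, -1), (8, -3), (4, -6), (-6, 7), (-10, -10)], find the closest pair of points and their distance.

Computing all pairwise distances among 5 points:

d((-8, -1), (8, -3)) = 16.1245
d((-8, -1), (4, -6)) = 13.0
d((-8, -1), (-6, 7)) = 8.2462
d((-8, -1), (-10, -10)) = 9.2195
d((8, -3), (4, -6)) = 5.0 <-- minimum
d((8, -3), (-6, 7)) = 17.2047
d((8, -3), (-10, -10)) = 19.3132
d((4, -6), (-6, 7)) = 16.4012
d((4, -6), (-10, -10)) = 14.5602
d((-6, 7), (-10, -10)) = 17.4642

Closest pair: (8, -3) and (4, -6) with distance 5.0

The closest pair is (8, -3) and (4, -6) with Euclidean distance 5.0. For 5 points, brute-force pairwise comparison is shown above. For large n, the divide-and-conquer algorithm (sort by x, recurse on halves, check the dividing strip) achieves O(n log n).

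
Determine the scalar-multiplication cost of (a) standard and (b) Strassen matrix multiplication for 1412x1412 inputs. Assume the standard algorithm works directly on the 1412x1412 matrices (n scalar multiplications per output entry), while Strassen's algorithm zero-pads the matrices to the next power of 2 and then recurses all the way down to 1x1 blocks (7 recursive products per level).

Matrix multiplication for 1412x1412 matrices:

Strassen's algorithm requires power-of-2 dimensions. Pad 1412x1412 to 2048x2048 (next power of 2).

Standard algorithm: 1412^3 = 2815166528 multiplications
Strassen's algorithm: 7^(log2(2048)) = 7^11 = 1977326743 multiplications
Savings: 2815166528 - 1977326743 = 837839785 multiplications

Standard: 2815166528 multiplications (1412^3). Strassen: 1977326743 multiplications (7^11, after padding to 2048x2048). Strassen reduces 8 recursive multiplications to 7 at each level.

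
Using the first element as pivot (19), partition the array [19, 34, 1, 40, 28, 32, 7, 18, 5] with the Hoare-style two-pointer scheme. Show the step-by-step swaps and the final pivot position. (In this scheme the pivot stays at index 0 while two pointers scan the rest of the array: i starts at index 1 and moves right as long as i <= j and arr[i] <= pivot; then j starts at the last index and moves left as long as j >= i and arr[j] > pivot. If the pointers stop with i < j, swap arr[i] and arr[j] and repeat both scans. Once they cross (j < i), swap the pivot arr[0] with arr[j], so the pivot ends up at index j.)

Hoare-style two-pointer partition with pivot = 19:

Initial array: [19, 34, 1, 40, 28, 32, 7, 18, 5]

Pointers start at i = 1, j = 8.
i stops at index 1 (arr[1]=34 > 19), j stops at index 8 (arr[8]=5 <= 19): swap arr[1] and arr[8], array becomes [19, 5, 1, 40, 28, 32, 7, 18, 34]
i stops at index 3 (arr[3]=40 > 19), j stops at index 7 (arr[7]=18 <= 19): swap arr[3] and arr[7], array becomes [19, 5, 1, 18, 28, 32, 7, 40, 34]
i stops at index 4 (arr[4]=28 > 19), j stops at index 6 (arr[6]=7 <= 19): swap arr[4] and arr[6], array becomes [19, 5, 1, 18, 7, 32, 28, 40, 34]
i ends at 5, j ends at 4: the pointers have crossed (j < i), so scanning stops.

Swap pivot arr[0] with arr[4] to place pivot at position 4: [7, 5, 1, 18, 19, 32, 28, 40, 34]
Pivot position: 4

After partitioning with pivot 19, the array becomes [7, 5, 1, 18, 19, 32, 28, 40, 34]. The pivot is placed at index 4. All elements to the left of the pivot are <= 19, and all elements to the right are > 19.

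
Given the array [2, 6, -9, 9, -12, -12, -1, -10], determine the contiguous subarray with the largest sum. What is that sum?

Using Kadane's algorithm on [2, 6, -9, 9, -12, -12, -1, -10]:

Scanning through the array:
Position 1 (value 6): max_ending_here = 8, max_so_far = 8
Position 2 (value -9): max_ending_here = -1, max_so_far = 8
Position 3 (value 9): max_ending_here = 9, max_so_far = 9
Position 4 (value -12): max_ending_here = -3, max_so_far = 9
Position 5 (value -12): max_ending_here = -12, max_so_far = 9
Position 6 (value -1): max_ending_here = -1, max_so_far = 9
Position 7 (value -10): max_ending_here = -10, max_so_far = 9

Maximum subarray: [9]
Maximum sum: 9

The maximum subarray is [9] with sum 9. This subarray runs from index 3 to index 3.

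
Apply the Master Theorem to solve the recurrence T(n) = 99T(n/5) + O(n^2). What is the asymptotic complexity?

Master Theorem for T(n) = 99T(n/5) + O(n^2):

a = 99, b = 5, c = 2
log_b(a) = log_5(99) = 2.8551

Case 1: c = 2 < log_5(99) = 2.8551
T(n) = O(n^(log_5 99))

For T(n) = 99T(n/5) + O(n^2): log_5(99) = 2.8551. This is Case 1 of the Master Theorem (c < log_b(a), work dominated by leaves), giving O(n^(log_5 99)).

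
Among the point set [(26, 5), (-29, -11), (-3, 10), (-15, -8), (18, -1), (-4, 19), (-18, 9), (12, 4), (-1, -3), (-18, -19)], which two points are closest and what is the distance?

Computing all pairwise distances among 10 points:

d((26, 5), (-29, -11)) = 57.28
d((26, 5), (-3, 10)) = 29.4279
d((26, 5), (-15, -8)) = 43.0116
d((26, 5), (18, -1)) = 10.0
d((26, 5), (-4, 19)) = 33.1059
d((26, 5), (-18, 9)) = 44.1814
d((26, 5), (12, 4)) = 14.0357
d((26, 5), (-1, -3)) = 28.1603
d((26, 5), (-18, -19)) = 50.1199
d((-29, -11), (-3, 10)) = 33.4215
d((-29, -11), (-15, -8)) = 14.3178
d((-29, -11), (18, -1)) = 48.0521
d((-29, -11), (-4, 19)) = 39.0512
d((-29, -11), (-18, 9)) = 22.8254
d((-29, -11), (12, 4)) = 43.6578
d((-29, -11), (-1, -3)) = 29.1204
d((-29, -11), (-18, -19)) = 13.6015
d((-3, 10), (-15, -8)) = 21.6333
d((-3, 10), (18, -1)) = 23.7065
d((-3, 10), (-4, 19)) = 9.0554
d((-3, 10), (-18, 9)) = 15.0333
d((-3, 10), (12, 4)) = 16.1555
d((-3, 10), (-1, -3)) = 13.1529
d((-3, 10), (-18, -19)) = 32.6497
d((-15, -8), (18, -1)) = 33.7343
d((-15, -8), (-4, 19)) = 29.1548
d((-15, -8), (-18, 9)) = 17.2627
d((-15, -8), (12, 4)) = 29.5466
d((-15, -8), (-1, -3)) = 14.8661
d((-15, -8), (-18, -19)) = 11.4018
d((18, -1), (-4, 19)) = 29.7321
d((18, -1), (-18, 9)) = 37.3631
d((18, -1), (12, 4)) = 7.8102 <-- minimum
d((18, -1), (-1, -3)) = 19.105
d((18, -1), (-18, -19)) = 40.2492
d((-4, 19), (-18, 9)) = 17.2047
d((-4, 19), (12, 4)) = 21.9317
d((-4, 19), (-1, -3)) = 22.2036
d((-4, 19), (-18, -19)) = 40.4969
d((-18, 9), (12, 4)) = 30.4138
d((-18, 9), (-1, -3)) = 20.8087
d((-18, 9), (-18, -19)) = 28.0
d((12, 4), (-1, -3)) = 14.7648
d((12, 4), (-18, -19)) = 37.8021
d((-1, -3), (-18, -19)) = 23.3452

Closest pair: (18, -1) and (12, 4) with distance 7.8102

The closest pair is (18, -1) and (12, 4) with Euclidean distance 7.8102. For 10 points, brute-force pairwise comparison is shown above. For large n, the divide-and-conquer algorithm (sort by x, recurse on halves, check the dividing strip) achieves O(n log n).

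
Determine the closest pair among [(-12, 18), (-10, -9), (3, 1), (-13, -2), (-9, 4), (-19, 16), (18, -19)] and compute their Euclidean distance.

Computing all pairwise distances among 7 points:

d((-12, 18), (-10, -9)) = 27.074
d((-12, 18), (3, 1)) = 22.6716
d((-12, 18), (-13, -2)) = 20.025
d((-12, 18), (-9, 4)) = 14.3178
d((-12, 18), (-19, 16)) = 7.2801
d((-12, 18), (18, -19)) = 47.634
d((-10, -9), (3, 1)) = 16.4012
d((-10, -9), (-13, -2)) = 7.6158
d((-10, -9), (-9, 4)) = 13.0384
d((-10, -9), (-19, 16)) = 26.5707
d((-10, -9), (18, -19)) = 29.7321
d((3, 1), (-13, -2)) = 16.2788
d((3, 1), (-9, 4)) = 12.3693
d((3, 1), (-19, 16)) = 26.6271
d((3, 1), (18, -19)) = 25.0
d((-13, -2), (-9, 4)) = 7.2111 <-- minimum
d((-13, -2), (-19, 16)) = 18.9737
d((-13, -2), (18, -19)) = 35.3553
d((-9, 4), (-19, 16)) = 15.6205
d((-9, 4), (18, -19)) = 35.4683
d((-19, 16), (18, -19)) = 50.9313

Closest pair: (-13, -2) and (-9, 4) with distance 7.2111

The closest pair is (-13, -2) and (-9, 4) with Euclidean distance 7.2111. For 7 points, brute-force pairwise comparison is shown above. For large n, the divide-and-conquer algorithm (sort by x, recurse on halves, check the dividing strip) achieves O(n log n).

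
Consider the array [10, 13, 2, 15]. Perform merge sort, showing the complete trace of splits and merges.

Merge sort trace:

Split: [10, 13, 2, 15] -> [10, 13] and [2, 15]
  Split: [10, 13] -> [10] and [13]
  Merge: [10] + [13] -> [10, 13]
  Split: [2, 15] -> [2] and [15]
  Merge: [2] + [15] -> [2, 15]
Merge: [10, 13] + [2, 15] -> [2, 10, 13, 15]

Final sorted array: [2, 10, 13, 15]

The merge sort proceeds by recursively splitting the array and merging sorted halves.
After all merges, the sorted array is [2, 10, 13, 15].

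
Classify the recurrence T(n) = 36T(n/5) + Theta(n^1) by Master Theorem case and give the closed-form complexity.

Master Theorem for T(n) = 36T(n/5) + O(n^1):

a = 36, b = 5, c = 1
log_b(a) = log_5(36) = 2.2266

Case 1: c = 1 < log_5(36) = 2.2266
T(n) = O(n^(log_5 36))

For T(n) = 36T(n/5) + O(n^1): log_5(36) = 2.2266. This is Case 1 of the Master Theorem (c < log_b(a), work dominated by leaves), giving O(n^(log_5 36)).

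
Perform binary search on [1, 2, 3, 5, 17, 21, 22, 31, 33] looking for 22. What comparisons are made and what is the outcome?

Binary search for 22 in [1, 2, 3, 5, 17, 21, 22, 31, 33]:

lo=0, hi=8, mid=4, arr[mid]=17 -> 17 < 22, search right half
lo=5, hi=8, mid=6, arr[mid]=22 -> Found target at index 6!

Binary search finds 22 at index 6 after 2 comparisons. The search repeatedly halves the search space by comparing with the middle element.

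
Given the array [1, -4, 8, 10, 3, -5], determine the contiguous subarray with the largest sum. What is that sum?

Using Kadane's algorithm on [1, -4, 8, 10, 3, -5]:

Scanning through the array:
Position 1 (value -4): max_ending_here = -3, max_so_far = 1
Position 2 (value 8): max_ending_here = 8, max_so_far = 8
Position 3 (value 10): max_ending_here = 18, max_so_far = 18
Position 4 (value 3): max_ending_here = 21, max_so_far = 21
Position 5 (value -5): max_ending_here = 16, max_so_far = 21

Maximum subarray: [8, 10, 3]
Maximum sum: 21

The maximum subarray is [8, 10, 3] with sum 21. This subarray runs from index 2 to index 4.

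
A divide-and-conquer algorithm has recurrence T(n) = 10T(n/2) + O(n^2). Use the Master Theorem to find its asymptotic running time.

Master Theorem for T(n) = 10T(n/2) + O(n^2):

a = 10, b = 2, c = 2
log_b(a) = log_2(10) = 3.3219

Case 1: c = 2 < log_2(10) = 3.3219
T(n) = O(n^(log_2 10))

For T(n) = 10T(n/2) + O(n^2): log_2(10) = 3.3219. This is Case 1 of the Master Theorem (c < log_b(a), work dominated by leaves), giving O(n^(log_2 10)).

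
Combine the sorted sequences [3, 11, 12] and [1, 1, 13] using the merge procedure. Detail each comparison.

Merging process:

Compare 3 vs 1: take 1 from right. Merged: [1]
Compare 3 vs 1: take 1 from right. Merged: [1, 1]
Compare 3 vs 13: take 3 from left. Merged: [1, 1, 3]
Compare 11 vs 13: take 11 from left. Merged: [1, 1, 3, 11]
Compare 12 vs 13: take 12 from left. Merged: [1, 1, 3, 11, 12]
Append remaining from right: [13]. Merged: [1, 1, 3, 11, 12, 13]

Final merged array: [1, 1, 3, 11, 12, 13]
Total comparisons: 5

The merged array is [1, 1, 3, 11, 12, 13], requiring 5 comparisons. The merge step runs in O(n) time where n is the total number of elements.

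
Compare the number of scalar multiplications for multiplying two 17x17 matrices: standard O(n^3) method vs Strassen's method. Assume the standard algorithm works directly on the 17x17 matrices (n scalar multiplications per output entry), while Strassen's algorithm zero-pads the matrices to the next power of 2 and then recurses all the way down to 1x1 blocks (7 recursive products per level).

Matrix multiplication for 17x17 matrices:

Strassen's algorithm requires power-of-2 dimensions. Pad 17x17 to 32x32 (next power of 2).

Standard algorithm: 17^3 = 4913 multiplications
Strassen's algorithm: 7^(log2(32)) = 7^5 = 16807 multiplications
Difference: 4913 - 16807 = -11894 (Strassen uses MORE here due to padding overhead — for small or just-over-power-of-2 n, padding can outweigh the per-level savings)

Standard: 4913 multiplications (17^3). Strassen: 16807 multiplications (7^5, after padding to 32x32). Strassen reduces 8 recursive multiplications to 7 at each level.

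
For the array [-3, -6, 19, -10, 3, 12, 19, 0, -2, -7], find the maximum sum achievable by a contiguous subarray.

Using Kadane's algorithm on [-3, -6, 19, -10, 3, 12, 19, 0, -2, -7]:

Scanning through the array:
Position 1 (value -6): max_ending_here = -6, max_so_far = -3
Position 2 (value 19): max_ending_here = 19, max_so_far = 19
Position 3 (value -10): max_ending_here = 9, max_so_far = 19
Position 4 (value 3): max_ending_here = 12, max_so_far = 19
Position 5 (value 12): max_ending_here = 24, max_so_far = 24
Position 6 (value 19): max_ending_here = 43, max_so_far = 43
Position 7 (value 0): max_ending_here = 43, max_so_far = 43
Position 8 (value -2): max_ending_here = 41, max_so_far = 43
Position 9 (value -7): max_ending_here = 34, max_so_far = 43

Maximum subarray: [19, -10, 3, 12, 19]
Maximum sum: 43

The maximum subarray is [19, -10, 3, 12, 19] with sum 43. This subarray runs from index 2 to index 6.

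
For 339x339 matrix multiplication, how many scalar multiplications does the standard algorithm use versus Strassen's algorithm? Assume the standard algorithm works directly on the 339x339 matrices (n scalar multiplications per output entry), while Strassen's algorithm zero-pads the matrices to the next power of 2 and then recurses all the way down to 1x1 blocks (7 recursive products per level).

Matrix multiplication for 339x339 matrices:

Strassen's algorithm requires power-of-2 dimensions. Pad 339x339 to 512x512 (next power of 2).

Standard algorithm: 339^3 = 38958219 multiplications
Strassen's algorithm: 7^(log2(512)) = 7^9 = 40353607 multiplications
Difference: 38958219 - 40353607 = -1395388 (Strassen uses MORE here due to padding overhead — for small or just-over-power-of-2 n, padding can outweigh the per-level savings)

Standard: 38958219 multiplications (339^3). Strassen: 40353607 multiplications (7^9, after padding to 512x512). Strassen reduces 8 recursive multiplications to 7 at each level.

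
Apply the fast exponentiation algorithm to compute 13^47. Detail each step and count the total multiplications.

Computing 13^47 by squaring (build up from 13^1; each line after the first costs one multiplication):

13^1 = 13
13^2 = (13^1)^2 = 13^2 = 169
13^4 = (13^2)^2 = 169^2 = 28561
13^5 = 13 * 13^4 = 13 * 28561 = 371293
13^10 = (13^5)^2 = 371293^2 = 137858491849
13^11 = 13 * 13^10 = 13 * 137858491849 = 1792160394037
13^22 = (13^11)^2 = 1792160394037^2 = 3211838877954855105157369
13^23 = 13 * 13^22 = 13 * 3211838877954855105157369 = 41753905413413116367045797
13^46 = (13^23)^2 = 41753905413413116367045797^2 = 1743388617272249143997555461487119439669521095365209
13^47 = 13 * 13^46 = 13 * 1743388617272249143997555461487119439669521095365209 = 22664052024539238871968220999332552715703774239747717

Result: 22664052024539238871968220999332552715703774239747717
Multiplications needed: 9 (9 lines after 13^1)

13^47 = 22664052024539238871968220999332552715703774239747717. Using exponentiation by squaring, this requires 9 multiplications. The key idea: if the exponent is even, square the half-power; if odd, multiply by the base once.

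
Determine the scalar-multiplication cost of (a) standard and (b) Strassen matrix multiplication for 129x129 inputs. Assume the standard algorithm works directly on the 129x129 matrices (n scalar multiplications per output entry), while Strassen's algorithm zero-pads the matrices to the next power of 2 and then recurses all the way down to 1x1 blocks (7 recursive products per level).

Matrix multiplication for 129x129 matrices:

Strassen's algorithm requires power-of-2 dimensions. Pad 129x129 to 256x256 (next power of 2).

Standard algorithm: 129^3 = 2146689 multiplications
Strassen's algorithm: 7^(log2(256)) = 7^8 = 5764801 multiplications
Difference: 2146689 - 5764801 = -3618112 (Strassen uses MORE here due to padding overhead — for small or just-over-power-of-2 n, padding can outweigh the per-level savings)

Standard: 2146689 multiplications (129^3). Strassen: 5764801 multiplications (7^8, after padding to 256x256). Strassen reduces 8 recursive multiplications to 7 at each level.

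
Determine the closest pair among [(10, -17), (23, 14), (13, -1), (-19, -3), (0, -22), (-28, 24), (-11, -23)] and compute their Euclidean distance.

Computing all pairwise distances among 7 points:

d((10, -17), (23, 14)) = 33.6155
d((10, -17), (13, -1)) = 16.2788
d((10, -17), (-19, -3)) = 32.2025
d((10, -17), (0, -22)) = 11.1803
d((10, -17), (-28, 24)) = 55.9017
d((10, -17), (-11, -23)) = 21.8403
d((23, 14), (13, -1)) = 18.0278
d((23, 14), (-19, -3)) = 45.31
d((23, 14), (0, -22)) = 42.72
d((23, 14), (-28, 24)) = 51.9711
d((23, 14), (-11, -23)) = 50.2494
d((13, -1), (-19, -3)) = 32.0624
d((13, -1), (0, -22)) = 24.6982
d((13, -1), (-28, 24)) = 48.0208
d((13, -1), (-11, -23)) = 32.5576
d((-19, -3), (0, -22)) = 26.8701
d((-19, -3), (-28, 24)) = 28.4605
d((-19, -3), (-11, -23)) = 21.5407
d((0, -22), (-28, 24)) = 53.8516
d((0, -22), (-11, -23)) = 11.0454 <-- minimum
d((-28, 24), (-11, -23)) = 49.98

Closest pair: (0, -22) and (-11, -23) with distance 11.0454

The closest pair is (0, -22) and (-11, -23) with Euclidean distance 11.0454. For 7 points, brute-force pairwise comparison is shown above. For large n, the divide-and-conquer algorithm (sort by x, recurse on halves, check the dividing strip) achieves O(n log n).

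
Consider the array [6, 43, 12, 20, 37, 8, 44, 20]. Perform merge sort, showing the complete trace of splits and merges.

Merge sort trace:

Split: [6, 43, 12, 20, 37, 8, 44, 20] -> [6, 43, 12, 20] and [37, 8, 44, 20]
  Split: [6, 43, 12, 20] -> [6, 43] and [12, 20]
    Split: [6, 43] -> [6] and [43]
    Merge: [6] + [43] -> [6, 43]
    Split: [12, 20] -> [12] and [20]
    Merge: [12] + [20] -> [12, 20]
  Merge: [6, 43] + [12, 20] -> [6, 12, 20, 43]
  Split: [37, 8, 44, 20] -> [37, 8] and [44, 20]
    Split: [37, 8] -> [37] and [8]
    Merge: [37] + [8] -> [8, 37]
    Split: [44, 20] -> [44] and [20]
    Merge: [44] + [20] -> [20, 44]
  Merge: [8, 37] + [20, 44] -> [8, 20, 37, 44]
Merge: [6, 12, 20, 43] + [8, 20, 37, 44] -> [6, 8, 12, 20, 20, 37, 43, 44]

Final sorted array: [6, 8, 12, 20, 20, 37, 43, 44]

The merge sort proceeds by recursively splitting the array and merging sorted halves.
After all merges, the sorted array is [6, 8, 12, 20, 20, 37, 43, 44].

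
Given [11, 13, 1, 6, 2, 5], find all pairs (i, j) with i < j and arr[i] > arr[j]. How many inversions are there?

Finding inversions in [11, 13, 1, 6, 2, 5]:

(0, 2): arr[0]=11 > arr[2]=1
(0, 3): arr[0]=11 > arr[3]=6
(0, 4): arr[0]=11 > arr[4]=2
(0, 5): arr[0]=11 > arr[5]=5
(1, 2): arr[1]=13 > arr[2]=1
(1, 3): arr[1]=13 > arr[3]=6
(1, 4): arr[1]=13 > arr[4]=2
(1, 5): arr[1]=13 > arr[5]=5
(3, 4): arr[3]=6 > arr[4]=2
(3, 5): arr[3]=6 > arr[5]=5

Total inversions: 10

The array has 10 inversion(s): (0,2), (0,3), (0,4), (0,5), (1,2), (1,3), (1,4), (1,5), (3,4), (3,5). Each pair (i,j) satisfies i < j and arr[i] > arr[j].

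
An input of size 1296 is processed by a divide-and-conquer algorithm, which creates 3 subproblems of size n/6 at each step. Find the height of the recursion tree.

For divide and conquer with division factor 6:

Problem sizes at each level:
Level 0: 1296
Level 1: 216
Level 2: 36
Level 3: 6
Level 4: 1

The root is level 0 and the size-1 base case is level 4 (the tree spans levels 0 through 4, i.e. 5 levels counting the root), so the depth is the number of divisions: log_6(1296) = 4

The recursion tree depth is log_6(1296) = 4. At each level, the problem size is divided by 6, so it takes 4 divisions to reduce to a base case of size 1. The algorithm makes 3 recursive calls at each level.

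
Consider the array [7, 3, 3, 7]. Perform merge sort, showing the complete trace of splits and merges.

Merge sort trace:

Split: [7, 3, 3, 7] -> [7, 3] and [3, 7]
  Split: [7, 3] -> [7] and [3]
  Merge: [7] + [3] -> [3, 7]
  Split: [3, 7] -> [3] and [7]
  Merge: [3] + [7] -> [3, 7]
Merge: [3, 7] + [3, 7] -> [3, 3, 7, 7]

Final sorted array: [3, 3, 7, 7]

The merge sort proceeds by recursively splitting the array and merging sorted halves.
After all merges, the sorted array is [3, 3, 7, 7].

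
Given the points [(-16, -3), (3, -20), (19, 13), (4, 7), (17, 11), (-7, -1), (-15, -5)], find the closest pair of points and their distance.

Computing all pairwise distances among 7 points:

d((-16, -3), (3, -20)) = 25.4951
d((-16, -3), (19, 13)) = 38.4838
d((-16, -3), (4, 7)) = 22.3607
d((-16, -3), (17, 11)) = 35.8469
d((-16, -3), (-7, -1)) = 9.2195
d((-16, -3), (-15, -5)) = 2.2361 <-- minimum
d((3, -20), (19, 13)) = 36.6742
d((3, -20), (4, 7)) = 27.0185
d((3, -20), (17, 11)) = 34.0147
d((3, -20), (-7, -1)) = 21.4709
d((3, -20), (-15, -5)) = 23.4307
d((19, 13), (4, 7)) = 16.1555
d((19, 13), (17, 11)) = 2.8284
d((19, 13), (-7, -1)) = 29.5296
d((19, 13), (-15, -5)) = 38.4708
d((4, 7), (17, 11)) = 13.6015
d((4, 7), (-7, -1)) = 13.6015
d((4, 7), (-15, -5)) = 22.4722
d((17, 11), (-7, -1)) = 26.8328
d((17, 11), (-15, -5)) = 35.7771
d((-7, -1), (-15, -5)) = 8.9443

Closest pair: (-16, -3) and (-15, -5) with distance 2.2361

The closest pair is (-16, -3) and (-15, -5) with Euclidean distance 2.2361. For 7 points, brute-force pairwise comparison is shown above. For large n, the divide-and-conquer algorithm (sort by x, recurse on halves, check the dividing strip) achieves O(n log n).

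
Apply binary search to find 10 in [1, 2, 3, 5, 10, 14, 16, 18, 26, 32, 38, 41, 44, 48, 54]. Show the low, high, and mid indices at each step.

Binary search for 10 in [1, 2, 3, 5, 10, 14, 16, 18, 26, 32, 38, 41, 44, 48, 54]:

lo=0, hi=14, mid=7, arr[mid]=18 -> 18 > 10, search left half
lo=0, hi=6, mid=3, arr[mid]=5 -> 5 < 10, search right half
lo=4, hi=6, mid=5, arr[mid]=14 -> 14 > 10, search left half
lo=4, hi=4, mid=4, arr[mid]=10 -> Found target at index 4!

Binary search finds 10 at index 4 after 4 comparisons. The search repeatedly halves the search space by comparing with the middle element.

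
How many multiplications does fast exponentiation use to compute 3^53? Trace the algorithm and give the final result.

Computing 3^53 by squaring (build up from 3^1; each line after the first costs one multiplication):

3^1 = 3
3^2 = (3^1)^2 = 3^2 = 9
3^3 = 3 * 3^2 = 3 * 9 = 27
3^6 = (3^3)^2 = 27^2 = 729
3^12 = (3^6)^2 = 729^2 = 531441
3^13 = 3 * 3^12 = 3 * 531441 = 1594323
3^26 = (3^13)^2 = 1594323^2 = 2541865828329
3^52 = (3^26)^2 = 2541865828329^2 = 6461081889226673298932241
3^53 = 3 * 3^52 = 3 * 6461081889226673298932241 = 19383245667680019896796723

Result: 19383245667680019896796723
Multiplications needed: 8 (8 lines after 3^1)

3^53 = 19383245667680019896796723. Using exponentiation by squaring, this requires 8 multiplications. The key idea: if the exponent is even, square the half-power; if odd, multiply by the base once.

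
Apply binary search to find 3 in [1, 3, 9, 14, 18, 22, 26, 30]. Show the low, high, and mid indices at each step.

Binary search for 3 in [1, 3, 9, 14, 18, 22, 26, 30]:

lo=0, hi=7, mid=3, arr[mid]=14 -> 14 > 3, search left half
lo=0, hi=2, mid=1, arr[mid]=3 -> Found target at index 1!

Binary search finds 3 at index 1 after 2 comparisons. The search repeatedly halves the search space by comparing with the middle element.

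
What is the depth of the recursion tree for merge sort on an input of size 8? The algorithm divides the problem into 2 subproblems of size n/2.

For divide and conquer with division factor 2:

Problem sizes at each level:
Level 0: 8
Level 1: 4
Level 2: 2
Level 3: 1

The root is level 0 and the size-1 base case is level 3 (the tree spans levels 0 through 3, i.e. 4 levels counting the root), so the depth is the number of divisions: log_2(8) = 3

The recursion tree depth is log_2(8) = 3. At each level, the problem size is divided by 2, so it takes 3 divisions to reduce to a base case of size 1. The algorithm makes 2 recursive calls at each level.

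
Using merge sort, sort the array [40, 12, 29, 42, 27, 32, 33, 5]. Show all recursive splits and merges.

Merge sort trace:

Split: [40, 12, 29, 42, 27, 32, 33, 5] -> [40, 12, 29, 42] and [27, 32, 33, 5]
  Split: [40, 12, 29, 42] -> [40, 12] and [29, 42]
    Split: [40, 12] -> [40] and [12]
    Merge: [40] + [12] -> [12, 40]
    Split: [29, 42] -> [29] and [42]
    Merge: [29] + [42] -> [29, 42]
  Merge: [12, 40] + [29, 42] -> [12, 29, 40, 42]
  Split: [27, 32, 33, 5] -> [27, 32] and [33, 5]
    Split: [27, 32] -> [27] and [32]
    Merge: [27] + [32] -> [27, 32]
    Split: [33, 5] -> [33] and [5]
    Merge: [33] + [5] -> [5, 33]
  Merge: [27, 32] + [5, 33] -> [5, 27, 32, 33]
Merge: [12, 29, 40, 42] + [5, 27, 32, 33] -> [5, 12, 27, 29, 32, 33, 40, 42]

Final sorted array: [5, 12, 27, 29, 32, 33, 40, 42]

The merge sort proceeds by recursively splitting the array and merging sorted halves.
After all merges, the sorted array is [5, 12, 27, 29, 32, 33, 40, 42].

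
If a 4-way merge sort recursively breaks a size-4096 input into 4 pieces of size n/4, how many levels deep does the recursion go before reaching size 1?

For divide and conquer with division factor 4:

Problem sizes at each level:
Level 0: 4096
Level 1: 1024
Level 2: 256
Level 3: 64
Level 4: 16
Level 5: 4
Level 6: 1

The root is level 0 and the size-1 base case is level 6 (the tree spans levels 0 through 6, i.e. 7 levels counting the root), so the depth is the number of divisions: log_4(4096) = 6

The recursion tree depth is log_4(4096) = 6. At each level, the problem size is divided by 4, so it takes 6 divisions to reduce to a base case of size 1. The algorithm makes 4 recursive calls at each level.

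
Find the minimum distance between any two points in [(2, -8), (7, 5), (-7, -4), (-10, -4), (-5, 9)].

Computing all pairwise distances among 5 points:

d((2, -8), (7, 5)) = 13.9284
d((2, -8), (-7, -4)) = 9.8489
d((2, -8), (-10, -4)) = 12.6491
d((2, -8), (-5, 9)) = 18.3848
d((7, 5), (-7, -4)) = 16.6433
d((7, 5), (-10, -4)) = 19.2354
d((7, 5), (-5, 9)) = 12.6491
d((-7, -4), (-10, -4)) = 3.0 <-- minimum
d((-7, -4), (-5, 9)) = 13.1529
d((-10, -4), (-5, 9)) = 13.9284

Closest pair: (-7, -4) and (-10, -4) with distance 3.0

The closest pair is (-7, -4) and (-10, -4) with Euclidean distance 3.0. For 5 points, brute-force pairwise comparison is shown above. For large n, the divide-and-conquer algorithm (sort by x, recurse on halves, check the dividing strip) achieves O(n log n).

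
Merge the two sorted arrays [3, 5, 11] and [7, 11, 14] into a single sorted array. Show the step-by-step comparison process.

Merging process:

Compare 3 vs 7: take 3 from left. Merged: [3]
Compare 5 vs 7: take 5 from left. Merged: [3, 5]
Compare 11 vs 7: take 7 from right. Merged: [3, 5, 7]
Compare 11 vs 11: take 11 from left. Merged: [3, 5, 7, 11]
Append remaining from right: [11, 14]. Merged: [3, 5, 7, 11, 11, 14]

Final merged array: [3, 5, 7, 11, 11, 14]
Total comparisons: 4

The merged array is [3, 5, 7, 11, 11, 14], requiring 4 comparisons. The merge step runs in O(n) time where n is the total number of elements.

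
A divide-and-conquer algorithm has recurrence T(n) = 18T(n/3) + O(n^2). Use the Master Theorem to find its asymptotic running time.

Master Theorem for T(n) = 18T(n/3) + O(n^2):

a = 18, b = 3, c = 2
log_b(a) = log_3(18) = 2.6309

Case 1: c = 2 < log_3(18) = 2.6309
T(n) = O(n^(log_3 18))

For T(n) = 18T(n/3) + O(n^2): log_3(18) = 2.6309. This is Case 1 of the Master Theorem (c < log_b(a), work dominated by leaves), giving O(n^(log_3 18)).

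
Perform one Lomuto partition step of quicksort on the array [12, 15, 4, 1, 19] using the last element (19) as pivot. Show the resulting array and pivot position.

Lomuto partition with pivot = 19:

Initial array: [12, 15, 4, 1, 19]

arr[0]=12 <= 19: swap with position 0, array becomes [12, 15, 4, 1, 19]
arr[1]=15 <= 19: swap with position 1, array becomes [12, 15, 4, 1, 19]
arr[2]=4 <= 19: swap with position 2, array becomes [12, 15, 4, 1, 19]
arr[3]=1 <= 19: swap with position 3, array becomes [12, 15, 4, 1, 19]

Place pivot at position 4: [12, 15, 4, 1, 19]
Pivot position: 4

After partitioning with pivot 19, the array becomes [12, 15, 4, 1, 19]. The pivot is placed at index 4. All elements to the left of the pivot are <= 19, and all elements to the right are > 19.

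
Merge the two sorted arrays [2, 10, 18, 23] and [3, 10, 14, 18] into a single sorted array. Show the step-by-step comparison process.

Merging process:

Compare 2 vs 3: take 2 from left. Merged: [2]
Compare 10 vs 3: take 3 from right. Merged: [2, 3]
Compare 10 vs 10: take 10 from left. Merged: [2, 3, 10]
Compare 18 vs 10: take 10 from right. Merged: [2, 3, 10, 10]
Compare 18 vs 14: take 14 from right. Merged: [2, 3, 10, 10, 14]
Compare 18 vs 18: take 18 from left. Merged: [2, 3, 10, 10, 14, 18]
Compare 23 vs 18: take 18 from right. Merged: [2, 3, 10, 10, 14, 18, 18]
Append remaining from left: [23]. Merged: [2, 3, 10, 10, 14, 18, 18, 23]

Final merged array: [2, 3, 10, 10, 14, 18, 18, 23]
Total comparisons: 7

The merged array is [2, 3, 10, 10, 14, 18, 18, 23], requiring 7 comparisons. The merge step runs in O(n) time where n is the total number of elements.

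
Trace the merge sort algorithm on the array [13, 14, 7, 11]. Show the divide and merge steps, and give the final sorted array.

Merge sort trace:

Split: [13, 14, 7, 11] -> [13, 14] and [7, 11]
  Split: [13, 14] -> [13] and [14]
  Merge: [13] + [14] -> [13, 14]
  Split: [7, 11] -> [7] and [11]
  Merge: [7] + [11] -> [7, 11]
Merge: [13, 14] + [7, 11] -> [7, 11, 13, 14]

Final sorted array: [7, 11, 13, 14]

The merge sort proceeds by recursively splitting the array and merging sorted halves.
After all merges, the sorted array is [7, 11, 13, 14].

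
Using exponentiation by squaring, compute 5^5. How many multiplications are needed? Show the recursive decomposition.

Computing 5^5 by squaring (build up from 5^1; each line after the first costs one multiplication):

5^1 = 5
5^2 = (5^1)^2 = 5^2 = 25
5^4 = (5^2)^2 = 25^2 = 625
5^5 = 5 * 5^4 = 5 * 625 = 3125

Result: 3125
Multiplications needed: 3 (3 lines after 5^1)

5^5 = 3125. Using exponentiation by squaring, this requires 3 multiplications. The key idea: if the exponent is even, square the half-power; if odd, multiply by the base once.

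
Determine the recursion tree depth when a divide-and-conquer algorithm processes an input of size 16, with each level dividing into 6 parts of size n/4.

For divide and conquer with division factor 4:

Problem sizes at each level:
Level 0: 16
Level 1: 4
Level 2: 1

The root is level 0 and the size-1 base case is level 2 (the tree spans levels 0 through 2, i.e. 3 levels counting the root), so the depth is the number of divisions: log_4(16) = 2

The recursion tree depth is log_4(16) = 2. At each level, the problem size is divided by 4, so it takes 2 divisions to reduce to a base case of size 1. The algorithm makes 6 recursive calls at each level.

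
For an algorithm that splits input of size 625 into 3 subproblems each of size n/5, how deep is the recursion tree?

For divide and conquer with division factor 5:

Problem sizes at each level:
Level 0: 625
Level 1: 125
Level 2: 25
Level 3: 5
Level 4: 1

The root is level 0 and the size-1 base case is level 4 (the tree spans levels 0 through 4, i.e. 5 levels counting the root), so the depth is the number of divisions: log_5(625) = 4

The recursion tree depth is log_5(625) = 4. At each level, the problem size is divided by 5, so it takes 4 divisions to reduce to a base case of size 1. The algorithm makes 3 recursive calls at each level.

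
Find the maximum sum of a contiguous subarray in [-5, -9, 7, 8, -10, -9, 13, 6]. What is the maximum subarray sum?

Using Kadane's algorithm on [-5, -9, 7, 8, -10, -9, 13, 6]:

Scanning through the array:
Position 1 (value -9): max_ending_here = -9, max_so_far = -5
Position 2 (value 7): max_ending_here = 7, max_so_far = 7
Position 3 (value 8): max_ending_here = 15, max_so_far = 15
Position 4 (value -10): max_ending_here = 5, max_so_far = 15
Position 5 (value -9): max_ending_here = -4, max_so_far = 15
Position 6 (value 13): max_ending_here = 13, max_so_far = 15
Position 7 (value 6): max_ending_here = 19, max_so_far = 19

Maximum subarray: [13, 6]
Maximum sum: 19

The maximum subarray is [13, 6] with sum 19. This subarray runs from index 6 to index 7.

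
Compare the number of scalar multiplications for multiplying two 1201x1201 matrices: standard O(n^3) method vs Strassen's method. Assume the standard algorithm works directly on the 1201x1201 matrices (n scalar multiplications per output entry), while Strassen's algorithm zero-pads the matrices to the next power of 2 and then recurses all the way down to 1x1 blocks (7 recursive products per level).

Matrix multiplication for 1201x1201 matrices:

Strassen's algorithm requires power-of-2 dimensions. Pad 1201x1201 to 2048x2048 (next power of 2).

Standard algorithm: 1201^3 = 1732323601 multiplications
Strassen's algorithm: 7^(log2(2048)) = 7^11 = 1977326743 multiplications
Difference: 1732323601 - 1977326743 = -245003142 (Strassen uses MORE here due to padding overhead — for small or just-over-power-of-2 n, padding can outweigh the per-level savings)

Standard: 1732323601 multiplications (1201^3). Strassen: 1977326743 multiplications (7^11, after padding to 2048x2048). Strassen reduces 8 recursive multiplications to 7 at each level.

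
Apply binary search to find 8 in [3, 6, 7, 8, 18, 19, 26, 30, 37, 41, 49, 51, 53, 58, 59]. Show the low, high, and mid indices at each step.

Binary search for 8 in [3, 6, 7, 8, 18, 19, 26, 30, 37, 41, 49, 51, 53, 58, 59]:

lo=0, hi=14, mid=7, arr[mid]=30 -> 30 > 8, search left half
lo=0, hi=6, mid=3, arr[mid]=8 -> Found target at index 3!

Binary search finds 8 at index 3 after 2 comparisons. The search repeatedly halves the search space by comparing with the middle element.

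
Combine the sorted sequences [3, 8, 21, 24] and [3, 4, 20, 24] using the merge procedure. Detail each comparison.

Merging process:

Compare 3 vs 3: take 3 from left. Merged: [3]
Compare 8 vs 3: take 3 from right. Merged: [3, 3]
Compare 8 vs 4: take 4 from right. Merged: [3, 3, 4]
Compare 8 vs 20: take 8 from left. Merged: [3, 3, 4, 8]
Compare 21 vs 20: take 20 from right. Merged: [3, 3, 4, 8, 20]
Compare 21 vs 24: take 21 from left. Merged: [3, 3, 4, 8, 20, 21]
Compare 24 vs 24: take 24 from left. Merged: [3, 3, 4, 8, 20, 21, 24]
Append remaining from right: [24]. Merged: [3, 3, 4, 8, 20, 21, 24, 24]

Final merged array: [3, 3, 4, 8, 20, 21, 24, 24]
Total comparisons: 7

The merged array is [3, 3, 4, 8, 20, 21, 24, 24], requiring 7 comparisons. The merge step runs in O(n) time where n is the total number of elements.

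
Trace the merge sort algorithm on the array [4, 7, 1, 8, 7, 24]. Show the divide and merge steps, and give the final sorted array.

Merge sort trace:

Split: [4, 7, 1, 8, 7, 24] -> [4, 7, 1] and [8, 7, 24]
  Split: [4, 7, 1] -> [4] and [7, 1]
    Split: [7, 1] -> [7] and [1]
    Merge: [7] + [1] -> [1, 7]
  Merge: [4] + [1, 7] -> [1, 4, 7]
  Split: [8, 7, 24] -> [8] and [7, 24]
    Split: [7, 24] -> [7] and [24]
    Merge: [7] + [24] -> [7, 24]
  Merge: [8] + [7, 24] -> [7, 8, 24]
Merge: [1, 4, 7] + [7, 8, 24] -> [1, 4, 7, 7, 8, 24]

Final sorted array: [1, 4, 7, 7, 8, 24]

The merge sort proceeds by recursively splitting the array and merging sorted halves.
After all merges, the sorted array is [1, 4, 7, 7, 8, 24].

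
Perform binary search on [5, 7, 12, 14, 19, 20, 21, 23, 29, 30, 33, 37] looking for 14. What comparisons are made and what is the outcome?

Binary search for 14 in [5, 7, 12, 14, 19, 20, 21, 23, 29, 30, 33, 37]:

lo=0, hi=11, mid=5, arr[mid]=20 -> 20 > 14, search left half
lo=0, hi=4, mid=2, arr[mid]=12 -> 12 < 14, search right half
lo=3, hi=4, mid=3, arr[mid]=14 -> Found target at index 3!

Binary search finds 14 at index 3 after 3 comparisons. The search repeatedly halves the search space by comparing with the middle element.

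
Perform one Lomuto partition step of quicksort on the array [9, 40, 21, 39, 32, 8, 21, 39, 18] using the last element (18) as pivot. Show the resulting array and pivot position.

Lomuto partition with pivot = 18:

Initial array: [9, 40, 21, 39, 32, 8, 21, 39, 18]

arr[0]=9 <= 18: swap with position 0, array becomes [9, 40, 21, 39, 32, 8, 21, 39, 18]
arr[1]=40 > 18: no swap
arr[2]=21 > 18: no swap
arr[3]=39 > 18: no swap
arr[4]=32 > 18: no swap
arr[5]=8 <= 18: swap with position 1, array becomes [9, 8, 21, 39, 32, 40, 21, 39, 18]
arr[6]=21 > 18: no swap
arr[7]=39 > 18: no swap

Place pivot at position 2: [9, 8, 18, 39, 32, 40, 21, 39, 21]
Pivot position: 2

After partitioning with pivot 18, the array becomes [9, 8, 18, 39, 32, 40, 21, 39, 21]. The pivot is placed at index 2. All elements to the left of the pivot are <= 18, and all elements to the right are > 18.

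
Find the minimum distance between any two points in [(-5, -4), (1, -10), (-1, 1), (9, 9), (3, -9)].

Computing all pairwise distances among 5 points:

d((-5, -4), (1, -10)) = 8.4853
d((-5, -4), (-1, 1)) = 6.4031
d((-5, -4), (9, 9)) = 19.105
d((-5, -4), (3, -9)) = 9.434
d((1, -10), (-1, 1)) = 11.1803
d((1, -10), (9, 9)) = 20.6155
d((1, -10), (3, -9)) = 2.2361 <-- minimum
d((-1, 1), (9, 9)) = 12.8062
d((-1, 1), (3, -9)) = 10.7703
d((9, 9), (3, -9)) = 18.9737

Closest pair: (1, -10) and (3, -9) with distance 2.2361

The closest pair is (1, -10) and (3, -9) with Euclidean distance 2.2361. For 5 points, brute-force pairwise comparison is shown above. For large n, the divide-and-conquer algorithm (sort by x, recurse on halves, check the dividing strip) achieves O(n log n).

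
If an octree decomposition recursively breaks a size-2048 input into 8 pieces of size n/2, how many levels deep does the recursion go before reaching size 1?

For divide and conquer with division factor 2:

Problem sizes at each level:
Level 0: 2048
Level 1: 1024
Level 2: 512
Level 3: 256
Level 4: 128
Level 5: 64
Level 6: 32
Level 7: 16
Level 8: 8
Level 9: 4
Level 10: 2
Level 11: 1

The root is level 0 and the size-1 base case is level 11 (the tree spans levels 0 through 11, i.e. 12 levels counting the root), so the depth is the number of divisions: log_2(2048) = 11

The recursion tree depth is log_2(2048) = 11. At each level, the problem size is divided by 2, so it takes 11 divisions to reduce to a base case of size 1. The algorithm makes 8 recursive calls at each level.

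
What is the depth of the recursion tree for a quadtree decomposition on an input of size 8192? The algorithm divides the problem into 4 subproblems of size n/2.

For divide and conquer with division factor 2:

Problem sizes at each level:
Level 0: 8192
Level 1: 4096
Level 2: 2048
Level 3: 1024
Level 4: 512
Level 5: 256
Level 6: 128
Level 7: 64
Level 8: 32
Level 9: 16
Level 10: 8
Level 11: 4
Level 12: 2
Level 13: 1

The root is level 0 and the size-1 base case is level 13 (the tree spans levels 0 through 13, i.e. 14 levels counting the root), so the depth is the number of divisions: log_2(8192) = 13

The recursion tree depth is log_2(8192) = 13. At each level, the problem size is divided by 2, so it takes 13 divisions to reduce to a base case of size 1. The algorithm makes 4 recursive calls at each level.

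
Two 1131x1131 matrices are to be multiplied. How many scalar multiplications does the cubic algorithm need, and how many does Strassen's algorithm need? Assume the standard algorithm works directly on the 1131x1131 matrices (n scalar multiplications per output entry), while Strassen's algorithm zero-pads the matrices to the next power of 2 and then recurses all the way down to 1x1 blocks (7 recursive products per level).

Matrix multiplication for 1131x1131 matrices:

Strassen's algorithm requires power-of-2 dimensions. Pad 1131x1131 to 2048x2048 (next power of 2).

Standard algorithm: 1131^3 = 1446731091 multiplications
Strassen's algorithm: 7^(log2(2048)) = 7^11 = 1977326743 multiplications
Difference: 1446731091 - 1977326743 = -530595652 (Strassen uses MORE here due to padding overhead — for small or just-over-power-of-2 n, padding can outweigh the per-level savings)

Standard: 1446731091 multiplications (1131^3). Strassen: 1977326743 multiplications (7^11, after padding to 2048x2048). Strassen reduces 8 recursive multiplications to 7 at each level.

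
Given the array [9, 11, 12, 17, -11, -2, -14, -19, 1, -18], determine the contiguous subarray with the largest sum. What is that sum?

Using Kadane's algorithm on [9, 11, 12, 17, -11, -2, -14, -19, 1, -18]:

Scanning through the array:
Position 1 (value 11): max_ending_here = 20, max_so_far = 20
Position 2 (value 12): max_ending_here = 32, max_so_far = 32
Position 3 (value 17): max_ending_here = 49, max_so_far = 49
Position 4 (value -11): max_ending_here = 38, max_so_far = 49
Position 5 (value -2): max_ending_here = 36, max_so_far = 49
Position 6 (value -14): max_ending_here = 22, max_so_far = 49
Position 7 (value -19): max_ending_here = 3, max_so_far = 49
Position 8 (value 1): max_ending_here = 4, max_so_far = 49
Position 9 (value -18): max_ending_here = -14, max_so_far = 49

Maximum subarray: [9, 11, 12, 17]
Maximum sum: 49

The maximum subarray is [9, 11, 12, 17] with sum 49. This subarray runs from index 0 to index 3.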